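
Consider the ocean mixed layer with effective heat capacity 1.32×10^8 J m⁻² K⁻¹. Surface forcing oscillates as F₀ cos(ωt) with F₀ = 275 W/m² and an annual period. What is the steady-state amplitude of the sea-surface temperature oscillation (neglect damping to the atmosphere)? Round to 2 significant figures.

10 K

Areal heat capacity C = 1.32×10^8 J m⁻² K⁻¹ (given).
Angular frequency ω = 2π / T = 2π / 3.15×10^7 s = 1.99×10^-7 s⁻¹.
Cω = 1.32×10^8 × 1.99×10^-7 = 26.3 W/(m²·K).
Amplitude A = F₀ / (Cω) = 275 / 26.3 = 10.5 K.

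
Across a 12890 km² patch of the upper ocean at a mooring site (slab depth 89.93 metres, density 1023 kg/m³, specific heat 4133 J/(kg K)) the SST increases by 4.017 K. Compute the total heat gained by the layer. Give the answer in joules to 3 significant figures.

1.97×10^19 J

Areal heat capacity C = ρ c_p D = 1023 × 4133 × 89.93 = 3.80×10^8 J/(m^2 K).
Heat per unit area: q = C ΔT = 3.80×10^8 × 4.017 = 1.53×10^9 J/m².
Total heat: Q = q × A = 1.53×10^9 × (12890 × 10⁶ m²) = 1.97×10^19 J.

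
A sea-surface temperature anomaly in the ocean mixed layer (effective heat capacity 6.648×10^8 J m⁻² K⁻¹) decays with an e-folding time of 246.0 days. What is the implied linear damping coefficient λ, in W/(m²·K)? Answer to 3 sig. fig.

Areal heat capacity C = 6.648×10^8 J m⁻² K⁻¹ (given).
τ = 246.0 days = 2.13×10^7 s.
λ = C / τ = 6.65×10^8 / 2.13×10^7 = 31.3 W/(m²·K).

31.3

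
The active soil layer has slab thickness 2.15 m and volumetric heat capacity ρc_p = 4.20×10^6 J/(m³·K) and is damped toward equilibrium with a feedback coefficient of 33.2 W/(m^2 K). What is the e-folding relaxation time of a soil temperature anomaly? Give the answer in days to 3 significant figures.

Areal heat capacity C = ρc_p × D = 4.20×10^6 × 2.15 = 9.03×10^6 J/(m^2 K).
Relaxation time τ = C / λ = 9.03×10^6 / 33.2 = 2.72×10^5 s.
In days: 2.72×10^5 s / (86400 s/day) = 3.15 days.

3.15 days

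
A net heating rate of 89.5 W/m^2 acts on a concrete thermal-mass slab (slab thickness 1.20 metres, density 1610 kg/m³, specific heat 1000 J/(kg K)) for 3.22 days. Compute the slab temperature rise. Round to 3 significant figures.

12.9 K

Areal heat capacity C = ρ c_p D = 1610 × 1000 × 1.20 = 1.93×10^6 J/(m^2 K).
Net heat input Q = F Δt = 89.5 × (3.22 days × 86400 s/day) = 2.49×10^7 J/m².
ΔT = Q / C = 2.49×10^7 / 1.93×10^6 = 12.9 K.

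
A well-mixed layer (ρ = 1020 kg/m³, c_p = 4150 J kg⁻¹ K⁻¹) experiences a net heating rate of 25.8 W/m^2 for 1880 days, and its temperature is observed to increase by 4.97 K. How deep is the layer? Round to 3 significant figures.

Heat input Q = F Δt = 25.8 × 1.62×10^8 s = 4.19×10^9 J/m².
Required areal heat capacity C = Q / ΔT = 8.43×10^8 J/(m²·K).
Depth D = C / (ρ c_p) = 8.43×10^8 / (1020 × 4150) = 199 m.

199 m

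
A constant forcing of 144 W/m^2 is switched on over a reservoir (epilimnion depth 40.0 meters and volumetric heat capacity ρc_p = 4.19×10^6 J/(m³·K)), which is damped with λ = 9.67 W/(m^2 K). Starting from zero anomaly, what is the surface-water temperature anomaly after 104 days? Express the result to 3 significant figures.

6.02 K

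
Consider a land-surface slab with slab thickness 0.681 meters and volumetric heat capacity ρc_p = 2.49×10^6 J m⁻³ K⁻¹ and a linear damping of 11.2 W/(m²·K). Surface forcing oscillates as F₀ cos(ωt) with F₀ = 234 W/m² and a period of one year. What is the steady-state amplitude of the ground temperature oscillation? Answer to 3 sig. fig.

20.9 K

Areal heat capacity C = ρc_p × D = 2.49×10^6 × 0.681 = 1.70×10^6 J m⁻² K⁻¹.
Angular frequency ω = 2π / T = 2π / 3.15×10^7 s = 1.99×10^-7 s⁻¹.
√((Cω)² + λ²) = √((0.338)² + 11.2²) = 11.2 W/(m²·K).
Amplitude A = F₀ / √((Cω)²+λ²) = 234 / 11.2 = 20.9 K.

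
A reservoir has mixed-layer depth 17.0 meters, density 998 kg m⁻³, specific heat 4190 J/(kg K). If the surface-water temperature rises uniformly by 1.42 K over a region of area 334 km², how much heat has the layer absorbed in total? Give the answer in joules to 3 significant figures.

3.37×10^16 J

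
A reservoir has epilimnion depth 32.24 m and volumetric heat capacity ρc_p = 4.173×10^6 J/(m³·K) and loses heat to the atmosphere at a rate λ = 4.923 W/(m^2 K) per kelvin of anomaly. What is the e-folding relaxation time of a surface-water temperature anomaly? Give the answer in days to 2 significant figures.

320 days

Areal heat capacity C = ρc_p × D = 4.173×10^6 × 32.24 = 1.35×10^8 J/(m^2 K).
Relaxation time τ = C / λ = 1.35×10^8 / 4.923 = 2.73×10^7 s.
In days: 2.73×10^7 s / (86400 s/day) = 316 days.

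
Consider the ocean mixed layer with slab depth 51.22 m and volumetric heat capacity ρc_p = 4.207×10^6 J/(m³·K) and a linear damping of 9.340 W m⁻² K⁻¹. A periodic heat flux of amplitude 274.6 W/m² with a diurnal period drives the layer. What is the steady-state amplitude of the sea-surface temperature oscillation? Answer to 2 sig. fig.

Areal heat capacity C = ρc_p × D = 4.207×10^6 × 51.22 = 2.15×10^8 J m⁻² K⁻¹.
Angular frequency ω = 2π / T = 2π / 86400 s = 7.27×10^-5 s⁻¹.
√((Cω)² + λ²) = √((15700)² + 9.340²) = 15700 W/(m²·K).
Amplitude A = F₀ / √((Cω)²+λ²) = 274.6 / 15700 = 0.0175 K.

0.018 K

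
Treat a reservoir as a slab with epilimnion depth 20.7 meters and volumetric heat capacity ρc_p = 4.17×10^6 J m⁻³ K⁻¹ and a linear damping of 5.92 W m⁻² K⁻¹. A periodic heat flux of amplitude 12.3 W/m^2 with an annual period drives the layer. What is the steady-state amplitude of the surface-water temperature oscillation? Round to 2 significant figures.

0.68 K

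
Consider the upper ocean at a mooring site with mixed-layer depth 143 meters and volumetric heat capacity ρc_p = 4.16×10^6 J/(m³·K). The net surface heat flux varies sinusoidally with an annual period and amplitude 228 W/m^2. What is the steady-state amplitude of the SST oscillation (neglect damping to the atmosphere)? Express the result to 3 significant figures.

Areal heat capacity C = ρc_p × D = 4.16×10^6 × 143 = 5.95×10^8 J m⁻² K⁻¹.
Angular frequency ω = 2π / T = 2π / 3.15×10^7 s = 1.99×10^-7 s⁻¹.
Cω = 5.95×10^8 × 1.99×10^-7 = 119 W/(m²·K).
Amplitude A = F₀ / (Cω) = 228 / 119 = 1.92 K.

1.92 K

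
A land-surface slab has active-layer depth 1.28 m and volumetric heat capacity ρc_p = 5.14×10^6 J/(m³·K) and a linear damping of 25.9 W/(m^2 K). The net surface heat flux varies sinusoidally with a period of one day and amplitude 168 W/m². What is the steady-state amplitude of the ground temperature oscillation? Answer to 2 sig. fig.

0.35 K

Areal heat capacity C = ρc_p × D = 5.14×10^6 × 1.28 = 6.58×10^6 J/(m²·K).
Angular frequency ω = 2π / T = 2π / 86400 s = 7.27×10^-5 s⁻¹.
√((Cω)² + λ²) = √((478)² + 25.9²) = 479 W/(m²·K).
Amplitude A = F₀ / √((Cω)²+λ²) = 168 / 479 = 0.351 K.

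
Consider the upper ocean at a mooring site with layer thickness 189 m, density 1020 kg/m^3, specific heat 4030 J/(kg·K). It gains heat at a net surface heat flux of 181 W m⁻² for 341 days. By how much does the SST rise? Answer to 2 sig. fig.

6.9 K

Areal heat capacity C = ρ c_p D = 1020 × 4030 × 189 = 7.77×10^8 J m⁻² K⁻¹.
Net heat input Q = F Δt = 181 × (341 days × 86400 s/day) = 5.33×10^9 J/m².
ΔT = Q / C = 5.33×10^9 / 7.77×10^8 = 6.86 K.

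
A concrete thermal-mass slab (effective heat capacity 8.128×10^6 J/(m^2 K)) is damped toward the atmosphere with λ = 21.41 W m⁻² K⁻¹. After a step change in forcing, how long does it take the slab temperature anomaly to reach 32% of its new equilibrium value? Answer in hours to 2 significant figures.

Areal heat capacity C = 8.128×10^6 J/(m^2 K) (given).
τ = C / λ = 8.13×10^6 / 21.41 = 3.80×10^5 s.
Fraction reached: 1 − e^(−t/τ) = 0.32 ⇒ t = −τ ln(1 − 0.32) = τ × 0.386.
t = 1.46×10^5 s = 40.7 hours.

41 hours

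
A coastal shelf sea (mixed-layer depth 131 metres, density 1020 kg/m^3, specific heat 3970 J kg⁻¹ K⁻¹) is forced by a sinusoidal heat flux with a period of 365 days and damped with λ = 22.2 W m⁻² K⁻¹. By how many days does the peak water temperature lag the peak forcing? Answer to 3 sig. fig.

Areal heat capacity C = ρ c_p D = 1020 × 3970 × 131 = 5.30×10^8 J m⁻² K⁻¹.
ω = 2π / 3.15×10^7 s = 1.99×10^-7 s⁻¹.
Phase lag φ = arctan(Cω/λ) = arctan(106/22.2) = 1.36 rad.
Time lag = φ / ω = 1.36 / 1.99×10^-7 = 6.84×10^6 s = 79.2 days.

79.2 days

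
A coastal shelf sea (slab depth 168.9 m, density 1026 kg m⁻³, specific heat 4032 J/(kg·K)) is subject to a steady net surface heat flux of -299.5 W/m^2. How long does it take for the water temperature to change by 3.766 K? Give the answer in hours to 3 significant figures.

Areal heat capacity C = ρ c_p D = 1026 × 4032 × 168.9 = 6.99×10^8 J m⁻² K⁻¹.
Time required: Δt = C ΔT / F = 6.99×10^8 × -3.766 / -299.5 = 8.79×10^6 s.
In hours: 8.79×10^6 s / (3600 s/hour) = 2440 hours.

2440 hours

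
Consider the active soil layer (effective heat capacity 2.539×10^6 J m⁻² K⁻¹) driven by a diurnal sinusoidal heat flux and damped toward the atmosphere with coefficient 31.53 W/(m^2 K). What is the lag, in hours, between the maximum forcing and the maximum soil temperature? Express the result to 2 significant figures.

5.4 hours

Areal heat capacity C = 2.539×10^6 J m⁻² K⁻¹ (given).
ω = 2π / 86400 s = 7.27×10^-5 s⁻¹.
Phase lag φ = arctan(Cω/λ) = arctan(185/31.53) = 1.40 rad.
Time lag = φ / ω = 1.40 / 7.27×10^-5 = 19300 s = 5.35 hours.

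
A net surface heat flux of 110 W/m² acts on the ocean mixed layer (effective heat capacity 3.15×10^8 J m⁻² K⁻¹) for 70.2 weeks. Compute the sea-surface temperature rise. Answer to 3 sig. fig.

14.8 K

Areal heat capacity C = 3.15×10^8 J m⁻² K⁻¹ (given).
Net heat input Q = F Δt = 110 × (70.2 weeks × 6.048×10^5 s/week) = 4.67×10^9 J/m².
ΔT = Q / C = 4.67×10^9 / 3.15×10^8 = 14.8 K.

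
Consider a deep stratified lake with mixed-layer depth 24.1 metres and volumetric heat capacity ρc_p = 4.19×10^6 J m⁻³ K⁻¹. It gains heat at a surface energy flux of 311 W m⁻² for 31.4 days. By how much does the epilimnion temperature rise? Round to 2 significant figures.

8.4 K

Areal heat capacity C = ρc_p × D = 4.19×10^6 × 24.1 = 1.01×10^8 J/(m²·K).
Net heat input Q = F Δt = 311 × (31.4 days × 86400 s/day) = 8.44×10^8 J/m².
ΔT = Q / C = 8.44×10^8 / 1.01×10^8 = 8.36 K.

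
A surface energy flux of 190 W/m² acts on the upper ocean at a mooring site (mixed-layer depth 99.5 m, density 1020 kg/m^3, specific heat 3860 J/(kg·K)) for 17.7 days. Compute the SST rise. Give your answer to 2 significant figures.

0.74 K

Areal heat capacity C = ρ c_p D = 1020 × 3860 × 99.5 = 3.92×10^8 J m⁻² K⁻¹.
Net heat input Q = F Δt = 190 × (17.7 days × 86400 s/day) = 2.91×10^8 J/m².
ΔT = Q / C = 2.91×10^8 / 3.92×10^8 = 0.742 K.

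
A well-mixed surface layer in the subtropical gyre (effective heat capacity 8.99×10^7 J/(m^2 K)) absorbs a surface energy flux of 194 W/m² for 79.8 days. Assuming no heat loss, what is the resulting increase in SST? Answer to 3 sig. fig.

14.9 K

Areal heat capacity C = 8.99×10^7 J/(m^2 K) (given).
Net heat input Q = F Δt = 194 × (79.8 days × 86400 s/day) = 1.34×10^9 J/m².
ΔT = Q / C = 1.34×10^9 / 8.99×10^7 = 14.9 K.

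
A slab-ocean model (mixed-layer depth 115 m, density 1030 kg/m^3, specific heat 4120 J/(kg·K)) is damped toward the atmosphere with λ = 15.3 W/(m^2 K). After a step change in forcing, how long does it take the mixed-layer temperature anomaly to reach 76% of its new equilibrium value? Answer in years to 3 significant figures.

1.44 years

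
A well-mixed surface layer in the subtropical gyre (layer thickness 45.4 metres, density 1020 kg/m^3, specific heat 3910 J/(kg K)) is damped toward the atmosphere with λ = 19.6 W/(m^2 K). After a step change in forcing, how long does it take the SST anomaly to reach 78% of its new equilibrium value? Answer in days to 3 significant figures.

Areal heat capacity C = ρ c_p D = 1020 × 3910 × 45.4 = 1.81×10^8 J/(m²·K).
τ = C / λ = 1.81×10^8 / 19.6 = 9.24×10^6 s.
Fraction reached: 1 − e^(−t/τ) = 0.78 ⇒ t = −τ ln(1 − 0.78) = τ × 1.51.
t = 1.40×10^7 s = 162 days.

162 days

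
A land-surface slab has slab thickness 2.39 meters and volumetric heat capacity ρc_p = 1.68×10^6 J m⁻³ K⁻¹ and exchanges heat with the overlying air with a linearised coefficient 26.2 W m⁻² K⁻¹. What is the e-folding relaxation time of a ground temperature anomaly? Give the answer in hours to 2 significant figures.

Areal heat capacity C = ρc_p × D = 1.68×10^6 × 2.39 = 4.02×10^6 J m⁻² K⁻¹.
Relaxation time τ = C / λ = 4.02×10^6 / 26.2 = 1.53×10^5 s.
In hours: 1.53×10^5 s / (3600 s/hour) = 42.6 hours.

43 hours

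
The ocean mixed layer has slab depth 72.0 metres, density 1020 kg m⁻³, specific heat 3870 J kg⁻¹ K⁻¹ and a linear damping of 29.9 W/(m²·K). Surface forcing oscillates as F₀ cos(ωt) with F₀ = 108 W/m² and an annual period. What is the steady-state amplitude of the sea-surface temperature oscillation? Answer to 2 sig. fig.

1.7 K

Areal heat capacity C = ρ c_p D = 1020 × 3870 × 72.0 = 2.84×10^8 J/(m^2 K).
Angular frequency ω = 2π / T = 2π / 3.15×10^7 s = 1.99×10^-7 s⁻¹.
√((Cω)² + λ²) = √((56.6)² + 29.9²) = 64.0 W/(m²·K).
Amplitude A = F₀ / √((Cω)²+λ²) = 108 / 64.0 = 1.69 K.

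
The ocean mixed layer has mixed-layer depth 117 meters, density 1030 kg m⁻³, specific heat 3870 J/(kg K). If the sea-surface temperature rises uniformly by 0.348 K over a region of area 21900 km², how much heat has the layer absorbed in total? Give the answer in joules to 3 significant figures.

Areal heat capacity C = ρ c_p D = 1030 × 3870 × 117 = 4.66×10^8 J/(m^2 K).
Heat per unit area: q = C ΔT = 4.66×10^8 × 0.348 = 1.62×10^8 J/m².
Total heat: Q = q × A = 1.62×10^8 × (21900 × 10⁶ m²) = 3.55×10^18 J.

3.55×10^18 J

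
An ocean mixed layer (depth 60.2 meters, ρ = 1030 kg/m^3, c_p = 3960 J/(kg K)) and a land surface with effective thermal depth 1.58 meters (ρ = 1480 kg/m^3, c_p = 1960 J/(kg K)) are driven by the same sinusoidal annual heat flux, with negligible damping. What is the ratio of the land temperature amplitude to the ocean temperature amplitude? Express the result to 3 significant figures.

C_ocean = 1030 × 3960 × 60.2 = 2.46×10^8 J/(m²·K).
C_land = 1480 × 1960 × 1.58 = 4.58×10^6 J/(m²·K).
Undamped amplitude ∝ 1/C, so A_land/A_ocean = C_ocean/C_land = 53.6.

53.6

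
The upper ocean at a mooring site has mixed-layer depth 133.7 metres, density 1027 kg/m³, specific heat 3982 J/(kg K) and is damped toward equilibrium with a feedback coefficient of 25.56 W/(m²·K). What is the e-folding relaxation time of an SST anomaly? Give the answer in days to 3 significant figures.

248 days

Areal heat capacity C = ρ c_p D = 1027 × 3982 × 133.7 = 5.47×10^8 J/(m²·K).
Relaxation time τ = C / λ = 5.47×10^8 / 25.56 = 2.14×10^7 s.
In days: 2.14×10^7 s / (86400 s/day) = 248 days.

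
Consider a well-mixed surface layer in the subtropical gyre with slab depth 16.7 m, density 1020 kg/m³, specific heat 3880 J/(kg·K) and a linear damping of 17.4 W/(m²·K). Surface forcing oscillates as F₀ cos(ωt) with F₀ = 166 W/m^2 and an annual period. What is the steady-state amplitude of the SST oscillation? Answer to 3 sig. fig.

7.61 K

Areal heat capacity C = ρ c_p D = 1020 × 3880 × 16.7 = 6.61×10^7 J/(m^2 K).
Angular frequency ω = 2π / T = 2π / 3.15×10^7 s = 1.99×10^-7 s⁻¹.
√((Cω)² + λ²) = √((13.2)² + 17.4²) = 21.8 W/(m²·K).
Amplitude A = F₀ / √((Cω)²+λ²) = 166 / 21.8 = 7.61 K.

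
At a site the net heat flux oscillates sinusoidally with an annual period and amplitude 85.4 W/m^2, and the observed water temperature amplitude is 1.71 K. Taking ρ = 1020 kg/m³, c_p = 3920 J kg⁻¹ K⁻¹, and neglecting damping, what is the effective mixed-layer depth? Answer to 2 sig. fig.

63 m

ω = 2π / 3.15×10^7 s = 1.99×10^-7 s⁻¹.
Required C = F₀ / (A ω) = 85.4 / (1.71 × 1.99×10^-7) = 2.51×10^8 J/(m²·K).
D = C / (ρ c_p) = 2.51×10^8 / (1020 × 3920) = 62.7 m.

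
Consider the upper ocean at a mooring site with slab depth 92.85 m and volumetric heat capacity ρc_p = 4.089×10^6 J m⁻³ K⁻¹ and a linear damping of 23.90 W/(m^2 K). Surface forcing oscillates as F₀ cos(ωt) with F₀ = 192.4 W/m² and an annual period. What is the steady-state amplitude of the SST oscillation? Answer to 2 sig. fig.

2.4 K

Areal heat capacity C = ρc_p × D = 4.089×10^6 × 92.85 = 3.80×10^8 J/(m²·K).
Angular frequency ω = 2π / T = 2π / 3.15×10^7 s = 1.99×10^-7 s⁻¹.
√((Cω)² + λ²) = √((75.6)² + 23.90²) = 79.3 W/(m²·K).
Amplitude A = F₀ / √((Cω)²+λ²) = 192.4 / 79.3 = 2.43 K.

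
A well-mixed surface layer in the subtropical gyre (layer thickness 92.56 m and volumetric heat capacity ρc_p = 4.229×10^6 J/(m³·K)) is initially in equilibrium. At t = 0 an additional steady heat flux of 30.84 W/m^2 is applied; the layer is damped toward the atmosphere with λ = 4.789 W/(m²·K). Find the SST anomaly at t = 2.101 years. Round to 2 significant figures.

Areal heat capacity C = ρc_p × D = 4.229×10^6 × 92.56 = 3.91×10^8 J/(m²·K).
τ = C / λ = 3.91×10^8 / 4.789 = 8.17×10^7 s.
Equilibrium anomaly ΔT_eq = F / λ = 30.84 / 4.789 = 6.44 K.
t = 2.101 years = 6.63×10^7 s, so t/τ = 0.811.
ΔT(t) = ΔT_eq (1 − e^(−t/τ)) = 6.44 × (1 − e^−0.811) = 3.58 K.

3.6 K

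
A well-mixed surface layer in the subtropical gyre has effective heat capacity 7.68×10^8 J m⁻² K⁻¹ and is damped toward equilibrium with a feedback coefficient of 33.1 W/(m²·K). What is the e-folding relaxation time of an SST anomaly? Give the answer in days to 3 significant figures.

269 days

Areal heat capacity C = 7.68×10^8 J m⁻² K⁻¹ (given).
Relaxation time τ = C / λ = 7.68×10^8 / 33.1 = 2.32×10^7 s.
In days: 2.32×10^7 s / (86400 s/day) = 269 days.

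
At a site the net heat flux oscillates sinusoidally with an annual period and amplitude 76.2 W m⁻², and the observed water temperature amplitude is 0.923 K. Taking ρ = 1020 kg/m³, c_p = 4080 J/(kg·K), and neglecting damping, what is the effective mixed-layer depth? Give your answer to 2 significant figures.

100 m

ω = 2π / 3.15×10^7 s = 1.99×10^-7 s⁻¹.
Required C = F₀ / (A ω) = 76.2 / (0.923 × 1.99×10^-7) = 4.14×10^8 J/(m²·K).
D = C / (ρ c_p) = 4.14×10^8 / (1020 × 4080) = 99.6 m.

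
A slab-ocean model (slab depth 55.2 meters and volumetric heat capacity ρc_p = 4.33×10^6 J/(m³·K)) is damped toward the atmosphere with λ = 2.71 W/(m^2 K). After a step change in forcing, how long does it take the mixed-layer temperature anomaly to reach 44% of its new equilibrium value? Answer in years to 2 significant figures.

1.6 years

Areal heat capacity C = ρc_p × D = 4.33×10^6 × 55.2 = 2.39×10^8 J m⁻² K⁻¹.
τ = C / λ = 2.39×10^8 / 2.71 = 8.82×10^7 s.
Fraction reached: 1 − e^(−t/τ) = 0.44 ⇒ t = −τ ln(1 − 0.44) = τ × 0.580.
t = 5.11×10^7 s = 1.62 years.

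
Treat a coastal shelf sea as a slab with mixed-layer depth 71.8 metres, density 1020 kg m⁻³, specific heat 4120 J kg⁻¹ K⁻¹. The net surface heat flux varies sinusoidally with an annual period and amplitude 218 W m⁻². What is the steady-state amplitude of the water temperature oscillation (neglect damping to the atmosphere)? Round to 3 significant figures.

Areal heat capacity C = ρ c_p D = 1020 × 4120 × 71.8 = 3.02×10^8 J/(m²·K).
Angular frequency ω = 2π / T = 2π / 3.15×10^7 s = 1.99×10^-7 s⁻¹.
Cω = 3.02×10^8 × 1.99×10^-7 = 60.1 W/(m²·K).
Amplitude A = F₀ / (Cω) = 218 / 60.1 = 3.63 K.

3.63 K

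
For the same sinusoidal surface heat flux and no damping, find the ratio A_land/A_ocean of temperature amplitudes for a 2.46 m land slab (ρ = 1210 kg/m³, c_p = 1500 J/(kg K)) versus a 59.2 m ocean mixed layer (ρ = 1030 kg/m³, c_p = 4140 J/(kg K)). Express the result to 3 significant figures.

56.5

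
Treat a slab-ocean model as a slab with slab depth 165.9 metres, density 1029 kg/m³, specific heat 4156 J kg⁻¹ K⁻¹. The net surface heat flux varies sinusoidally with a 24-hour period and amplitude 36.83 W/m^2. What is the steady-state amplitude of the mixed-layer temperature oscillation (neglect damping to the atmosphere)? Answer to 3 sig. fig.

7.14×10^-4 K

Areal heat capacity C = ρ c_p D = 1029 × 4156 × 165.9 = 7.09×10^8 J/(m^2 K).
Angular frequency ω = 2π / T = 2π / 86400 s = 7.27×10^-5 s⁻¹.
Cω = 7.09×10^8 × 7.27×10^-5 = 51600 W/(m²·K).
Amplitude A = F₀ / (Cω) = 36.83 / 51600 = 7.14×10^-4 K.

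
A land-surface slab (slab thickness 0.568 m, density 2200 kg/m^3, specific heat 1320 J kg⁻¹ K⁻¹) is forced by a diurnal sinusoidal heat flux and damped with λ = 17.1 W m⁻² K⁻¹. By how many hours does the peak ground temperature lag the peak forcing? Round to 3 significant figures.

Areal heat capacity C = ρ c_p D = 2200 × 1320 × 0.568 = 1.65×10^6 J/(m^2 K).
ω = 2π / 86400 s = 7.27×10^-5 s⁻¹.
Phase lag φ = arctan(Cω/λ) = arctan(120/17.1) = 1.43 rad.
Time lag = φ / ω = 1.43 / 7.27×10^-5 = 19700 s = 5.46 hours.

5.46 hours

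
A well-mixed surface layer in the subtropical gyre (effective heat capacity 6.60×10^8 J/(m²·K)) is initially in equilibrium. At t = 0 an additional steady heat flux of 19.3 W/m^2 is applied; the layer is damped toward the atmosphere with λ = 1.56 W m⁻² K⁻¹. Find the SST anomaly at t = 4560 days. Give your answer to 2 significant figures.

Areal heat capacity C = 6.60×10^8 J/(m²·K) (given).
τ = C / λ = 6.60×10^8 / 1.56 = 4.23×10^8 s.
Equilibrium anomaly ΔT_eq = F / λ = 19.3 / 1.56 = 12.4 K.
t = 4560 days = 3.94×10^8 s, so t/τ = 0.931.
ΔT(t) = ΔT_eq (1 − e^(−t/τ)) = 12.4 × (1 − e^−0.931) = 7.50 K.

7.5 K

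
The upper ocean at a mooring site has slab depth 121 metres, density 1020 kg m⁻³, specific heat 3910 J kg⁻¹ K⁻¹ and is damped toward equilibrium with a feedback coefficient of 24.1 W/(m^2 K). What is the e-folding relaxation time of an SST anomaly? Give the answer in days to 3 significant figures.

232 days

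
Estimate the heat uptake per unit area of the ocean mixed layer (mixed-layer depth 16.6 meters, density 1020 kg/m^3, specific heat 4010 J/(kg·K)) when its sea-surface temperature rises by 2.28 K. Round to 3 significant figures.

1.55×10^8

Areal heat capacity C = ρ c_p D = 1020 × 4010 × 16.6 = 6.79×10^7 J m⁻² K⁻¹.
ΔQ = C ΔT = 6.79×10^7 × 2.28 = 1.55×10^8 J/m².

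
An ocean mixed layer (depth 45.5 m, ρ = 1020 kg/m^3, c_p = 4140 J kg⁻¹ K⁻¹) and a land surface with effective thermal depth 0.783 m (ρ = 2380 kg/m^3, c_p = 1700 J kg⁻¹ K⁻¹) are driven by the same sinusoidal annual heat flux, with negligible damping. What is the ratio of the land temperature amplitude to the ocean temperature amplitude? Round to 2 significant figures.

C_ocean = 1020 × 4140 × 45.5 = 1.92×10^8 J/(m²·K).
C_land = 2380 × 1700 × 0.783 = 3.17×10^6 J/(m²·K).
Undamped amplitude ∝ 1/C, so A_land/A_ocean = C_ocean/C_land = 60.6.

61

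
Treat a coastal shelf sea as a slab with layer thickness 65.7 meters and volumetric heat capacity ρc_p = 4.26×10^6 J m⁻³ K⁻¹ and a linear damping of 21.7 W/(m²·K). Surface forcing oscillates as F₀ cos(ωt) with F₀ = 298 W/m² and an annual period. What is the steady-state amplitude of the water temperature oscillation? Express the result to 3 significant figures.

4.98 K

Areal heat capacity C = ρc_p × D = 4.26×10^6 × 65.7 = 2.80×10^8 J/(m^2 K).
Angular frequency ω = 2π / T = 2π / 3.15×10^7 s = 1.99×10^-7 s⁻¹.
√((Cω)² + λ²) = √((55.8)² + 21.7²) = 59.8 W/(m²·K).
Amplitude A = F₀ / √((Cω)²+λ²) = 298 / 59.8 = 4.98 K.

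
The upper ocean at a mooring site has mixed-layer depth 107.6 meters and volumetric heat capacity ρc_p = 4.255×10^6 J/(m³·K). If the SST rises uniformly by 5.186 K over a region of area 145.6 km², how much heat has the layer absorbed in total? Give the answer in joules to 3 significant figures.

3.46×10^17 J

Areal heat capacity C = ρc_p × D = 4.255×10^6 × 107.6 = 4.58×10^8 J m⁻² K⁻¹.
Heat per unit area: q = C ΔT = 4.58×10^8 × 5.186 = 2.37×10^9 J/m².
Total heat: Q = q × A = 2.37×10^9 × (145.6 × 10⁶ m²) = 3.46×10^17 J.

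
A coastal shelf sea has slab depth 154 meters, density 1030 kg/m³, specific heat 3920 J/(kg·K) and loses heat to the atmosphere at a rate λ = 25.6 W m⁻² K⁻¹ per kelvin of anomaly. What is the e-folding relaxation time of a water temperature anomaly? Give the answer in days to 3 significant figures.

Areal heat capacity C = ρ c_p D = 1030 × 3920 × 154 = 6.22×10^8 J m⁻² K⁻¹.
Relaxation time τ = C / λ = 6.22×10^8 / 25.6 = 2.43×10^7 s.
In days: 2.43×10^7 s / (86400 s/day) = 281 days.

281 days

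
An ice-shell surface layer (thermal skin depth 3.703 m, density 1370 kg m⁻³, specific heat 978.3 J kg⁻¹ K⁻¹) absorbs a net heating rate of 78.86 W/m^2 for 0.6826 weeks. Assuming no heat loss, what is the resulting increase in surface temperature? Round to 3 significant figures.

6.56 K

Areal heat capacity C = ρ c_p D = 1370 × 978.3 × 3.703 = 4.96×10^6 J/(m^2 K).
Net heat input Q = F Δt = 78.86 × (0.6826 weeks × 6.048×10^5 s/week) = 3.26×10^7 J/m².
ΔT = Q / C = 3.26×10^7 / 4.96×10^6 = 6.56 K.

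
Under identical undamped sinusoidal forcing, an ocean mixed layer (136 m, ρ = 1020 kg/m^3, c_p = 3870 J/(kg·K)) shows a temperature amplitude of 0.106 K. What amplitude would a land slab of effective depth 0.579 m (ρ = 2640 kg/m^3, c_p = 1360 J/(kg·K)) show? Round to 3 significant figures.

27.4 K

C_ocean = 5.37×10^8 J/(m²·K); C_land = 2.08×10^6 J/(m²·K).
A ∝ 1/C ⇒ A_land = A_ocean × C_ocean/C_land = 0.106 × 258 = 27.4 K.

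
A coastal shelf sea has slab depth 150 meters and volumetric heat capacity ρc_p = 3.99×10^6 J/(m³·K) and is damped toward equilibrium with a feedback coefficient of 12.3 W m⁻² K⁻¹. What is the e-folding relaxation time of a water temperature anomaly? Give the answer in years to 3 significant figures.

1.54 years

Areal heat capacity C = ρc_p × D = 3.99×10^6 × 150 = 5.98×10^8 J/(m^2 K).
Relaxation time τ = C / λ = 5.98×10^8 / 12.3 = 4.87×10^7 s.
In years: 4.87×10^7 s / (3.156×10^7 s/year) = 1.54 years.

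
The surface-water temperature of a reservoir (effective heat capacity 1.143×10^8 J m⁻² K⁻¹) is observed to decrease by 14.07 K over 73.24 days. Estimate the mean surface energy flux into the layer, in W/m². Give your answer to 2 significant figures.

Areal heat capacity C = 1.143×10^8 J m⁻² K⁻¹ (given).
Required heat per unit area: Q = C ΔT = 1.14×10^8 × -14.07 = -1.61×10^9 J/m².
Flux F = Q / Δt = -1.61×10^9 / 6.33×10^6 s = -254 W/m².

-250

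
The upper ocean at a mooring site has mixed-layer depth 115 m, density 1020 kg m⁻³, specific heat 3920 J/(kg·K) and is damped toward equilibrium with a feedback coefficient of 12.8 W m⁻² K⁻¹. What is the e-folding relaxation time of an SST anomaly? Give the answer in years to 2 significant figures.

1.1 years

Areal heat capacity C = ρ c_p D = 1020 × 3920 × 115 = 4.60×10^8 J m⁻² K⁻¹.
Relaxation time τ = C / λ = 4.60×10^8 / 12.8 = 3.59×10^7 s.
In years: 3.59×10^7 s / (3.156×10^7 s/year) = 1.14 years.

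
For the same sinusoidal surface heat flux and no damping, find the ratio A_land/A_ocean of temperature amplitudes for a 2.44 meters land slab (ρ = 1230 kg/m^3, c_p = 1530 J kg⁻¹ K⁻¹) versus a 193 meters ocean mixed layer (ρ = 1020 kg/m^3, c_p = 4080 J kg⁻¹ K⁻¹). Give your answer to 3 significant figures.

175

C_ocean = 1020 × 4080 × 193 = 8.03×10^8 J/(m²·K).
C_land = 1230 × 1530 × 2.44 = 4.59×10^6 J/(m²·K).
Undamped amplitude ∝ 1/C, so A_land/A_ocean = C_ocean/C_land = 175.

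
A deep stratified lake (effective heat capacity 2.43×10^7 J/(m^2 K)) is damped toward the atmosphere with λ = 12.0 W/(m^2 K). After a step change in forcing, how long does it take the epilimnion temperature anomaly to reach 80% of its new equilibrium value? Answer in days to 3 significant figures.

37.7 days

Areal heat capacity C = 2.43×10^7 J/(m^2 K) (given).
τ = C / λ = 2.43×10^7 / 12.0 = 2.02×10^6 s.
Fraction reached: 1 − e^(−t/τ) = 0.80 ⇒ t = −τ ln(1 − 0.80) = τ × 1.61.
t = 3.26×10^6 s = 37.7 days.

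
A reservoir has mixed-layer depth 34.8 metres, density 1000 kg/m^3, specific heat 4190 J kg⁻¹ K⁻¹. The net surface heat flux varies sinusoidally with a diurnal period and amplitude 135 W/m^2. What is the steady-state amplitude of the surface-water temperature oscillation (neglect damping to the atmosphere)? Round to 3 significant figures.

0.0127 K

Areal heat capacity C = ρ c_p D = 1000 × 4190 × 34.8 = 1.46×10^8 J/(m^2 K).
Angular frequency ω = 2π / T = 2π / 86400 s = 7.27×10^-5 s⁻¹.
Cω = 1.46×10^8 × 7.27×10^-5 = 10600 W/(m²·K).
Amplitude A = F₀ / (Cω) = 135 / 10600 = 0.0127 K.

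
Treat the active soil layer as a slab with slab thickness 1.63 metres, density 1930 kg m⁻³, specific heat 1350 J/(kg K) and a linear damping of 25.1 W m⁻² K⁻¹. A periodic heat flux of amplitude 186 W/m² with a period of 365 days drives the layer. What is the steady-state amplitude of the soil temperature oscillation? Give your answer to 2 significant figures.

Areal heat capacity C = ρ c_p D = 1930 × 1350 × 1.63 = 4.25×10^6 J/(m^2 K).
Angular frequency ω = 2π / T = 2π / 3.15×10^7 s = 1.99×10^-7 s⁻¹.
√((Cω)² + λ²) = √((0.846)² + 25.1²) = 25.1 W/(m²·K).
Amplitude A = F₀ / √((Cω)²+λ²) = 186 / 25.1 = 7.41 K.

7.4 K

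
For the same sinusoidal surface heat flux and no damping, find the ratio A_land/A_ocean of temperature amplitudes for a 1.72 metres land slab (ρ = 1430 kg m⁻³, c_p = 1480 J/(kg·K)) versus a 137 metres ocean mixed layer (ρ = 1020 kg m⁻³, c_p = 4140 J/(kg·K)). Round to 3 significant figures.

C_ocean = 1020 × 4140 × 137 = 5.79×10^8 J/(m²·K).
C_land = 1430 × 1480 × 1.72 = 3.64×10^6 J/(m²·K).
Undamped amplitude ∝ 1/C, so A_land/A_ocean = C_ocean/C_land = 159.

159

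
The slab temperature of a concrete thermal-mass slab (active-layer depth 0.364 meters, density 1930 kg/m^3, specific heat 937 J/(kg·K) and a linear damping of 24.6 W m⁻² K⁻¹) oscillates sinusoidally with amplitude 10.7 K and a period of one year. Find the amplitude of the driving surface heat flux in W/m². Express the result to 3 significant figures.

263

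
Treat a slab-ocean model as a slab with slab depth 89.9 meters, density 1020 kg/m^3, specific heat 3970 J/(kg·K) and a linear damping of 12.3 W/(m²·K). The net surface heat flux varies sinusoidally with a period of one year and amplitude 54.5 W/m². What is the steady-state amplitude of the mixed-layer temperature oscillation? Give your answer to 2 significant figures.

0.74 K

Areal heat capacity C = ρ c_p D = 1020 × 3970 × 89.9 = 3.64×10^8 J m⁻² K⁻¹.
Angular frequency ω = 2π / T = 2π / 3.15×10^7 s = 1.99×10^-7 s⁻¹.
√((Cω)² + λ²) = √((72.5)² + 12.3²) = 73.6 W/(m²·K).
Amplitude A = F₀ / √((Cω)²+λ²) = 54.5 / 73.6 = 0.741 K.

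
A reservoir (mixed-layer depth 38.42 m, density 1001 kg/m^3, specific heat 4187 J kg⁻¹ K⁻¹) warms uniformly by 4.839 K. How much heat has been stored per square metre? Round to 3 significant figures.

7.79×10^8

Areal heat capacity C = ρ c_p D = 1001 × 4187 × 38.42 = 1.61×10^8 J m⁻² K⁻¹.
ΔQ = C ΔT = 1.61×10^8 × 4.839 = 7.79×10^8 J/m².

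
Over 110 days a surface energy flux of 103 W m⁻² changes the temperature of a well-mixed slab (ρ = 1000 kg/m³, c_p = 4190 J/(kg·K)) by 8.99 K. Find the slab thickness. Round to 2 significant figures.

Heat input Q = F Δt = 103 × 9.50×10^6 s = 9.79×10^8 J/m².
Required areal heat capacity C = Q / ΔT = 1.09×10^8 J/(m²·K).
Depth D = C / (ρ c_p) = 1.09×10^8 / (1000 × 4190) = 26.0 m.

26 m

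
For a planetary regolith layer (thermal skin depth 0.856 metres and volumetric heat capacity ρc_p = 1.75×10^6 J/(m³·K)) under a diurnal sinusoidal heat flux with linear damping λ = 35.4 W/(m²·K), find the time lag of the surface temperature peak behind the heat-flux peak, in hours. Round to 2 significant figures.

4.8 hours

Areal heat capacity C = ρc_p × D = 1.75×10^6 × 0.856 = 1.50×10^6 J/(m^2 K).
ω = 2π / 86400 s = 7.27×10^-5 s⁻¹.
Phase lag φ = arctan(Cω/λ) = arctan(109/35.4) = 1.26 rad.
Time lag = φ / ω = 1.26 / 7.27×10^-5 = 17300 s = 4.80 hours.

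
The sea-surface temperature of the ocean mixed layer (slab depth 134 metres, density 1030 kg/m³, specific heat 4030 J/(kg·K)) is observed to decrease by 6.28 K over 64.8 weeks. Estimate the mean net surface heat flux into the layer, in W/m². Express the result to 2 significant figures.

Areal heat capacity C = ρ c_p D = 1030 × 4030 × 134 = 5.56×10^8 J/(m²·K).
Required heat per unit area: Q = C ΔT = 5.56×10^8 × -6.28 = -3.49×10^9 J/m².
Flux F = Q / Δt = -3.49×10^9 / 3.92×10^7 s = -89.1 W/m².

-89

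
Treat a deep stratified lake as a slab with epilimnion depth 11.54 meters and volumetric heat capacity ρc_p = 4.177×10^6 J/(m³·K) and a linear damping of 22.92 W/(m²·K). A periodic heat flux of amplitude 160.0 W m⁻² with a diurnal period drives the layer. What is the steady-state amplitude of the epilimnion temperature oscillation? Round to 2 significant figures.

0.046 K

Areal heat capacity C = ρc_p × D = 4.177×10^6 × 11.54 = 4.82×10^7 J m⁻² K⁻¹.
Angular frequency ω = 2π / T = 2π / 86400 s = 7.27×10^-5 s⁻¹.
√((Cω)² + λ²) = √((3510)² + 22.92²) = 3510 W/(m²·K).
Amplitude A = F₀ / √((Cω)²+λ²) = 160.0 / 3510 = 0.0456 K.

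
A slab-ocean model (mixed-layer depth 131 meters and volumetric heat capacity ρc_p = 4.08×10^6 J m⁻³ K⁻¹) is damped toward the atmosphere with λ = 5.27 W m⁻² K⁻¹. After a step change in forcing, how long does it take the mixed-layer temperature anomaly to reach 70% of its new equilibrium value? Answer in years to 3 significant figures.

3.87 years

Areal heat capacity C = ρc_p × D = 4.08×10^6 × 131 = 5.34×10^8 J m⁻² K⁻¹.
τ = C / λ = 5.34×10^8 / 5.27 = 1.01×10^8 s.
Fraction reached: 1 − e^(−t/τ) = 0.70 ⇒ t = −τ ln(1 − 0.70) = τ × 1.20.
t = 1.22×10^8 s = 3.87 years.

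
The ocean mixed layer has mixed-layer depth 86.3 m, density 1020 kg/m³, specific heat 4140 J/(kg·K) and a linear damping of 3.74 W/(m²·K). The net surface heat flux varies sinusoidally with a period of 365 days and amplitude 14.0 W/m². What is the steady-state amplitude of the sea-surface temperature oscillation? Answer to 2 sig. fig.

Areal heat capacity C = ρ c_p D = 1020 × 4140 × 86.3 = 3.64×10^8 J m⁻² K⁻¹.
Angular frequency ω = 2π / T = 2π / 3.15×10^7 s = 1.99×10^-7 s⁻¹.
√((Cω)² + λ²) = √((72.6)² + 3.74²) = 72.7 W/(m²·K).
Amplitude A = F₀ / √((Cω)²+λ²) = 14.0 / 72.7 = 0.193 K.

0.19 K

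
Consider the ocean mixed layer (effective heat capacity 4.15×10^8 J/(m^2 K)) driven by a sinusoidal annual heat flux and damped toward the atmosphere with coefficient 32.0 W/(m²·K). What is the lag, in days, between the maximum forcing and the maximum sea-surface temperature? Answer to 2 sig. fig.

70 days

Areal heat capacity C = 4.15×10^8 J/(m^2 K) (given).
ω = 2π / 3.15×10^7 s = 1.99×10^-7 s⁻¹.
Phase lag φ = arctan(Cω/λ) = arctan(82.7/32.0) = 1.20 rad.
Time lag = φ / ω = 1.20 / 1.99×10^-7 = 6.03×10^6 s = 69.8 days.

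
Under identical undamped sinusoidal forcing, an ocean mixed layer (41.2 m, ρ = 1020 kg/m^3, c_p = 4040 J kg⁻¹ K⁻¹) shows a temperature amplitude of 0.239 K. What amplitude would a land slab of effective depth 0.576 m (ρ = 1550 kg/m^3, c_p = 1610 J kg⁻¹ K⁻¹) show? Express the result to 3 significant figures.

C_ocean = 1.70×10^8 J/(m²·K); C_land = 1.44×10^6 J/(m²·K).
A ∝ 1/C ⇒ A_land = A_ocean × C_ocean/C_land = 0.239 × 118 = 28.2 K.

28.2 K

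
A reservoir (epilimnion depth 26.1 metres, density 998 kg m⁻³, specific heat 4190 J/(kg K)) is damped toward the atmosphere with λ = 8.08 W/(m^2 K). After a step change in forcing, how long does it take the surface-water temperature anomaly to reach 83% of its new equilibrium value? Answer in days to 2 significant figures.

280 days

Areal heat capacity C = ρ c_p D = 998 × 4190 × 26.1 = 1.09×10^8 J/(m^2 K).
τ = C / λ = 1.09×10^8 / 8.08 = 1.35×10^7 s.
Fraction reached: 1 − e^(−t/τ) = 0.83 ⇒ t = −τ ln(1 − 0.83) = τ × 1.77.
t = 2.39×10^7 s = 277 days.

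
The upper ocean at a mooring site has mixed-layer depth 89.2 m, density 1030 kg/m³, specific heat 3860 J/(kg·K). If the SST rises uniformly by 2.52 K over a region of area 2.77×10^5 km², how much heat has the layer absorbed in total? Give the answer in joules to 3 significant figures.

2.48×10^20 J

Areal heat capacity C = ρ c_p D = 1030 × 3860 × 89.2 = 3.55×10^8 J/(m^2 K).
Heat per unit area: q = C ΔT = 3.55×10^8 × 2.52 = 8.94×10^8 J/m².
Total heat: Q = q × A = 8.94×10^8 × (2.77×10^5 × 10⁶ m²) = 2.48×10^20 J.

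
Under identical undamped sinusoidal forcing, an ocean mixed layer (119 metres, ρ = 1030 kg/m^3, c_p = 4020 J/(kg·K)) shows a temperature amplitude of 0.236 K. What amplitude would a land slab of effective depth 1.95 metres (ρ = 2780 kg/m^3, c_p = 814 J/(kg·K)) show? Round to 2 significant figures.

C_ocean = 4.93×10^8 J/(m²·K); C_land = 4.41×10^6 J/(m²·K).
A ∝ 1/C ⇒ A_land = A_ocean × C_ocean/C_land = 0.236 × 112 = 26.4 K.

26 K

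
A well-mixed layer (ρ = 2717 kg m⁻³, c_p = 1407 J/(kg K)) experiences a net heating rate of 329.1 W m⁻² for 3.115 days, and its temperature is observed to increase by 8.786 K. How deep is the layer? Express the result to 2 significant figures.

2.6 m

Heat input Q = F Δt = 329.1 × 2.69×10^5 s = 8.86×10^7 J/m².
Required areal heat capacity C = Q / ΔT = 1.01×10^7 J/(m²·K).
Depth D = C / (ρ c_p) = 1.01×10^7 / (2717 × 1407) = 2.64 m.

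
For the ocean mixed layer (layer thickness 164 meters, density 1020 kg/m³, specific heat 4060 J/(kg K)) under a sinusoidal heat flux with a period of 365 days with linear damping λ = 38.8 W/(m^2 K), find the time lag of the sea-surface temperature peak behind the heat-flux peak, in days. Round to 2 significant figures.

75 days

Areal heat capacity C = ρ c_p D = 1020 × 4060 × 164 = 6.79×10^8 J m⁻² K⁻¹.
ω = 2π / 3.15×10^7 s = 1.99×10^-7 s⁻¹.
Phase lag φ = arctan(Cω/λ) = arctan(135/38.8) = 1.29 rad.
Time lag = φ / ω = 1.29 / 1.99×10^-7 = 6.48×10^6 s = 75.0 days.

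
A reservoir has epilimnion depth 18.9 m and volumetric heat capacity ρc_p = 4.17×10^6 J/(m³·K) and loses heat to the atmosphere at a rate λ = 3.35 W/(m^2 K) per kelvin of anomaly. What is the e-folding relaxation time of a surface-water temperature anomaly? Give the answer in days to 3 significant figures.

272 days

Areal heat capacity C = ρc_p × D = 4.17×10^6 × 18.9 = 7.88×10^7 J/(m²·K).
Relaxation time τ = C / λ = 7.88×10^7 / 3.35 = 2.35×10^7 s.
In days: 2.35×10^7 s / (86400 s/day) = 272 days.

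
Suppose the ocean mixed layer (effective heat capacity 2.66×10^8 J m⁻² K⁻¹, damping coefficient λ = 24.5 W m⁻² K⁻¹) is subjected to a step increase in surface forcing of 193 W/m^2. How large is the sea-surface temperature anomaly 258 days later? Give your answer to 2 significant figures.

Areal heat capacity C = 2.66×10^8 J m⁻² K⁻¹ (given).
τ = C / λ = 2.66×10^8 / 24.5 = 1.09×10^7 s.
Equilibrium anomaly ΔT_eq = F / λ = 193 / 24.5 = 7.88 K.
t = 258 days = 2.23×10^7 s, so t/τ = 2.05.
ΔT(t) = ΔT_eq (1 − e^(−t/τ)) = 7.88 × (1 − e^−2.05) = 6.87 K.

6.9 K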